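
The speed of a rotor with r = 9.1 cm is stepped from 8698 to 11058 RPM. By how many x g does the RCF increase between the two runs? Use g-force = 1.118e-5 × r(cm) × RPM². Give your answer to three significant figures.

≈ 4740 x g

RCF₁ = 1.118 × 10⁻⁵ × 9.1 × (8698)² = 1.118 × 10⁻⁵ × 9.1 × 75,655,204 ≈ 7,697 × g
RCF₂ = 1.118 × 10⁻⁵ × 9.1 × (11058)² = 1.118 × 10⁻⁵ × 9.1 × 122,279,364 ≈ 12,440.5 × g
Increase = 12,440.5 − 7,697 = 4,743.5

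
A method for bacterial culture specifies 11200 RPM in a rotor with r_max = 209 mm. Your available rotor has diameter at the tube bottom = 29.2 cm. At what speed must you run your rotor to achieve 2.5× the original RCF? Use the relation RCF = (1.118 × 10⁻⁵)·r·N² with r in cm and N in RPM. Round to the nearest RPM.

21188 RPM

Original rotor: r = 209 mm = 20.9 cm
RCF_original = 1.118 × 10⁻⁵ × 20.9 × (11200)² = 1.118 × 10⁻⁵ × 20.9 × 125,440,000 ≈ 29,310.6 × g
Target RCF = 2.5 × 29,310.6 ≈ 73,276.5 × g
Your rotor: r = 29.2 / 2 = 14.6 cm
73,276.5 = 1.118 × 10⁻⁵ × 14.6 × N²
N² = 73,276.5 / (16.3228 × 10⁻⁵) = 448,921,141
N ≈ √448,921,141 ≈ 21,187.8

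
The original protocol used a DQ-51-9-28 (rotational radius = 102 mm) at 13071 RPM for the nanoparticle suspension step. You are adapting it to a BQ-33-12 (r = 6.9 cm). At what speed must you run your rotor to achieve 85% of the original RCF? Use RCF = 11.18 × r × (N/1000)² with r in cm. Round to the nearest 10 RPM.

Original rotor: r = 102 mm = 10.2 cm
RCF = 11.18 × r × (N/1000)²
RCF_original = 11.18 × 10.2 × (13.071)² = 11.18 × 10.2 × 170.851041 ≈ 19,483.2 × g
Target RCF = 0.85 × 19,483.2 ≈ 16,560.7 × g
16,560.7 = 11.18 × 6.9 × (N/1000)²
(N/1000)² = 16,560.7 / 77.142 = 214.6781
N = 1000 × √214.6781 ≈ 14,651.9

≈ 14650 RPM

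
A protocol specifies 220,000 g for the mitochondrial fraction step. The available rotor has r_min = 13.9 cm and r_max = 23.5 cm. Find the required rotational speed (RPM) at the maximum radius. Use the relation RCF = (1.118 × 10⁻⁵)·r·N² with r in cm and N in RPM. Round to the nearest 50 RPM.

28950 RPM

Use r_max = 23.5 cm.
RCF = 1.118 × 10⁻⁵ × r × N²
220,000 = 1.118 × 10⁻⁵ × 23.5 × N²
N² = 220,000 / (26.273 × 10⁻⁵) = 837,361,550
N ≈ √837,361,550 ≈ 28,937.2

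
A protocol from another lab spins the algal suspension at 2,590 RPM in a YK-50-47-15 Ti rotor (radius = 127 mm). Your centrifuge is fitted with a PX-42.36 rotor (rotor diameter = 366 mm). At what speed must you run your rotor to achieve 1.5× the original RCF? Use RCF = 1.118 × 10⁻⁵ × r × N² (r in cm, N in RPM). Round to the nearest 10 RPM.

≈ 2640 RPM

Original rotor: r = 127 mm = 12.7 cm
RCF_original = 1.118 × 10⁻⁵ × 12.7 × (2590)² = 1.118 × 10⁻⁵ × 12.7 × 6,708,100 ≈ 952.5 × g
Target RCF = 1.5 × 952.5 ≈ 1,428.8 × g
Your rotor: r = 366 mm / 2 = 183 mm = 18.3 cm
1,428.8 = 1.118 × 10⁻⁵ × 18.3 × N²
N² = 1,428.8 / (20.4594 × 10⁻⁵) = 6,983,587
N ≈ √6,983,587 ≈ 2,642.6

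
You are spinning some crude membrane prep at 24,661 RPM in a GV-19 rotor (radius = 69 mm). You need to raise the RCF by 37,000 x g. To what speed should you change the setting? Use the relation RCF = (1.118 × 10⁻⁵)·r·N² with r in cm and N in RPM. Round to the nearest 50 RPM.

r = 69 mm = 6.9 cm
Current RCF = 1.118 × 10⁻⁵ × 6.9 × (24661)² = 1.118 × 10⁻⁵ × 6.9 × 608,164,921 ≈ 46,915.1 × g
Target RCF = 46,915.1 + 37,000 = 83,915.1 × g
N² = 83,915.1 / (7.7142 × 10⁻⁵) = 1,087,800,420
N ≈ √1,087,800,420 ≈ 32,981.8

N₂ ≈ 33000 RPM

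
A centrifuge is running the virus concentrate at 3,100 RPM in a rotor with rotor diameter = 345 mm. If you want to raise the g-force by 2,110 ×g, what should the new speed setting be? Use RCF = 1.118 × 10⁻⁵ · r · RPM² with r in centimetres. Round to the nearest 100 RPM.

4500 RPM

r = 345 mm / 2 = 172.5 mm = 17.25 cm
Current RCF = 1.118 × 10⁻⁵ × 17.25 × (3100)² = 1.118 × 10⁻⁵ × 17.25 × 9,610,000 ≈ 1,853.3 × g
Target RCF = 1,853.3 + 2,110 = 3,963.3 × g
N² = 3,963.3 / (19.2855 × 10⁻⁵) = 20,550,673
N ≈ √20,550,673 ≈ 4,533.3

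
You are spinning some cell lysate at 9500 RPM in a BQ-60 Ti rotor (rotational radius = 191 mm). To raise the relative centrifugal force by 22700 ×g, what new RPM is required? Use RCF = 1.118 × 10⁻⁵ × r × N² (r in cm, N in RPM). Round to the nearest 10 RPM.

r = 191 mm = 19.1 cm
Current RCF = 1.118 × 10⁻⁵ × 19.1 × (9500)² = 1.118 × 10⁻⁵ × 19.1 × 90,250,000 ≈ 19,271.8 × g
Target RCF = 19,271.8 + 22,700 = 41,971.8 × g
N² = 41,971.8 / (21.3538 × 10⁻⁵) = 196,554,243
N ≈ √196,554,243 ≈ 14,019.8

N₂ ≈ 14020 RPM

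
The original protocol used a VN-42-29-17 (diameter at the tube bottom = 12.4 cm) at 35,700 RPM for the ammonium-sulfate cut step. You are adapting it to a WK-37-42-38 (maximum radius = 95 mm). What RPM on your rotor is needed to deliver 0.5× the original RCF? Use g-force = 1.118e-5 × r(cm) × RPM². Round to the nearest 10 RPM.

Original rotor: r = 12.4 / 2 = 6.2 cm
RCF_original = 1.118 × 10⁻⁵ × 6.2 × (35700)² = 1.118 × 10⁻⁵ × 6.2 × 1,274,490,000 ≈ 88,342.5 × g
Target RCF = 0.5 × 88,342.5 ≈ 44,171.2 × g
Your rotor: r = 95 mm = 9.5 cm
44,171.2 = 1.118 × 10⁻⁵ × 9.5 × N²
N² = 44,171.2 / (10.621 × 10⁻⁵) = 415,885,510
N ≈ √415,885,510 ≈ 20,393.3

≈ 20390 RPM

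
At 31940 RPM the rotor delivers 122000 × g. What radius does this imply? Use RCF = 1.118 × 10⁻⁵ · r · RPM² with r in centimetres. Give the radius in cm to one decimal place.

122000 = 1.118 × 10⁻⁵ × r × (31940)²
r = 122000 / (1.118 × 10⁻⁵ × 1,020,163,600) = 122000 / 11405.43 ≈ 10.697 cm

≈ 10.7 cm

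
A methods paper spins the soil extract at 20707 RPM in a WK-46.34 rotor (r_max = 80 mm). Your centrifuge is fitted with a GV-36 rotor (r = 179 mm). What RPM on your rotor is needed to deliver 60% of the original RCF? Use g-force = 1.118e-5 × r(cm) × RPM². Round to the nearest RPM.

10723 RPM

Original rotor: r = 80 mm = 8.0 cm
RCF = 1.118 × 10⁻⁵ × r × N²
RCF_original = 1.118 × 10⁻⁵ × 8 × (20707)² = 1.118 × 10⁻⁵ × 8 × 428,779,849 ≈ 38,350.1 × g
Target RCF = 0.6 × 38,350.1 ≈ 23,010.1 × g
Your rotor: r = 179 mm = 17.9 cm
23,010.1 = 1.118 × 10⁻⁵ × 17.9 × N²
N² = 23,010.1 / (20.0122 × 10⁻⁵) = 114,980,362
N ≈ √114,980,362 ≈ 10,722.9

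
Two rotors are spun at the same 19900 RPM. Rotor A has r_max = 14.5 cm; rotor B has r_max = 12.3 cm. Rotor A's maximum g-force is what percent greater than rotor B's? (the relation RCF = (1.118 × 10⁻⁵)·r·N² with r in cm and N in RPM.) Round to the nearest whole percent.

18%

At equal RPM, RCF scales linearly with r: ratio = 14.5 / 12.3 = 1.1789.
So rotor A delivers 17.9% more g-force.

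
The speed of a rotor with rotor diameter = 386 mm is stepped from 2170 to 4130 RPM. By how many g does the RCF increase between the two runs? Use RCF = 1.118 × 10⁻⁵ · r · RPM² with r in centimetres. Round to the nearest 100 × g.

r = 386 mm / 2 = 193 mm = 19.3 cm
RCF₁ = 1.118 × 10⁻⁵ × 19.3 × (2170)² = 1.118 × 10⁻⁵ × 19.3 × 4,708,900 ≈ 1,016.1 × g
RCF₂ = 1.118 × 10⁻⁵ × 19.3 × (4130)² = 1.118 × 10⁻⁵ × 19.3 × 17,056,900 ≈ 3,680.4 × g
Increase = 3,680.4 − 1,016.1 = 2,664.3

≈ 2700 g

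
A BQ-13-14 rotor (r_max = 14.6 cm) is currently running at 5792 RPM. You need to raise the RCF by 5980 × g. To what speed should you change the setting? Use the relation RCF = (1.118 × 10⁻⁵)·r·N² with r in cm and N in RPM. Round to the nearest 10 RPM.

N₂ ≈ 8380 RPM

Current RCF = 1.118 × 10⁻⁵ × 14.6 × (5792)² = 1.118 × 10⁻⁵ × 14.6 × 33,547,264 ≈ 5,475.9 × g
Target RCF = 5,475.9 + 5,980 = 11,455.9 × g
N² = 11,455.9 / (16.3228 × 10⁻⁵) = 70,183,424
N ≈ √70,183,424 ≈ 8,377.6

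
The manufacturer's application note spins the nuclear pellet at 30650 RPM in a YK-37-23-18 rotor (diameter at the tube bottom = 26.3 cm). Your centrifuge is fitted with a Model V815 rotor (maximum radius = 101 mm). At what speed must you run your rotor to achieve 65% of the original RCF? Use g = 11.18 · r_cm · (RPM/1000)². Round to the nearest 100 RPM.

Original rotor: r = 26.3 / 2 = 13.15 cm
RCF_original = 11.18 × 13.15 × (30.65)² = 11.18 × 13.15 × 939.4225 ≈ 138,111.1 × g
Target RCF = 0.65 × 138,111.1 ≈ 89,772.2 × g
Your rotor: r = 101 mm = 10.1 cm
89,772.2 = 11.18 × 10.1 × (N/1000)²
(N/1000)² = 89,772.2 / 112.918 = 795.0212
N = 1000 × √795.0212 ≈ 28,196.1

≈ 28200 RPM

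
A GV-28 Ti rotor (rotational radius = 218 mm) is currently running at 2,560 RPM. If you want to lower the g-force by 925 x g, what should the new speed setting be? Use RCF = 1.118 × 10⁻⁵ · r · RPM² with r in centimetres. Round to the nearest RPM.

1661 RPM

r = 218 mm = 21.8 cm
Current RCF = 1.118 × 10⁻⁵ × 21.8 × (2560)² = 1.118 × 10⁻⁵ × 21.8 × 6,553,600 ≈ 1,597.3 × g
Target RCF = 1,597.3 − 925 = 672.3 × g
N² = 672.3 / (24.3724 × 10⁻⁵) = 2,758,448
N ≈ √2,758,448 ≈ 1,660.9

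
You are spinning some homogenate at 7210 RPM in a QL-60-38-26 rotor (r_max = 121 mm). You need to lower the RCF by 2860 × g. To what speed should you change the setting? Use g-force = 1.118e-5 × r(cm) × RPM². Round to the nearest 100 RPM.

r = 121 mm = 12.1 cm
Current RCF = 1.118 × 10⁻⁵ × 12.1 × (7210)² = 1.118 × 10⁻⁵ × 12.1 × 51,984,100 ≈ 7,032.3 × g
Target RCF = 7,032.3 − 2,860 = 4,172.3 × g
N² = 4,172.3 / (13.5278 × 10⁻⁵) = 30,842,413
N ≈ √30,842,413 ≈ 5,553.6

5600 RPM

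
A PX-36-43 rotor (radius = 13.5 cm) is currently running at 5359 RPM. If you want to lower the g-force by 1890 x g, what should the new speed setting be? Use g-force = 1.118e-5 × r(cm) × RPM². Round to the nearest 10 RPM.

≈ 4020 RPM

Current RCF = 1.118 × 10⁻⁵ × 13.5 × (5359)² = 1.118 × 10⁻⁵ × 13.5 × 28,718,881 ≈ 4,334.5 × g
Target RCF = 4,334.5 − 1,890 = 2,444.5 × g
N² = 2,444.5 / (15.093 × 10⁻⁵) = 16,196,250
N ≈ √16,196,250 ≈ 4,024.5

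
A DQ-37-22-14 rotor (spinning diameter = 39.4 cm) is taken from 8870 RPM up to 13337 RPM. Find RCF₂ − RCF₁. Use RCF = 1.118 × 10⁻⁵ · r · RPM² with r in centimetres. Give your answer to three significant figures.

21800 x g

r = 39.4 / 2 = 19.7 cm
RCF₁ = 1.118 × 10⁻⁵ × 19.7 × (8870)² = 1.118 × 10⁻⁵ × 19.7 × 78,676,900 ≈ 17,328.3 × g
RCF₂ = 1.118 × 10⁻⁵ × 19.7 × (13337)² = 1.118 × 10⁻⁵ × 19.7 × 177,875,569 ≈ 39,176.4 × g
Increase = 39,176.4 − 17,328.3 = 21,848.1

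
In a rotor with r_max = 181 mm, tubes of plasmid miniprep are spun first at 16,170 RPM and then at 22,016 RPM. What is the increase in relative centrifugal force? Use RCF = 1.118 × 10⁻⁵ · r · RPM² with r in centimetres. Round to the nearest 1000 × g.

r = 181 mm = 18.1 cm
RCF₁ = 1.118 × 10⁻⁵ × 18.1 × (16170)² = 1.118 × 10⁻⁵ × 18.1 × 261,468,900 ≈ 52,910.3 × g
RCF₂ = 1.118 × 10⁻⁵ × 18.1 × (22016)² = 1.118 × 10⁻⁵ × 18.1 × 484,704,256 ≈ 98,083.8 × g
Increase = 98,083.8 − 52,910.3 = 45,173.5

≈ 45000 ×g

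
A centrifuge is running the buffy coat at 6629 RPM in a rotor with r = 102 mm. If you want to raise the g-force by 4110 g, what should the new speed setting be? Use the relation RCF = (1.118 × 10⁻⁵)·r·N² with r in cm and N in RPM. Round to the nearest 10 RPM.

N₂ ≈ 8940 RPM

r = 102 mm = 10.2 cm
Current RCF = 1.118 × 10⁻⁵ × 10.2 × (6629)² = 1.118 × 10⁻⁵ × 10.2 × 43,943,641 ≈ 5,011.2 × g
Target RCF = 5,011.2 + 4,110 = 9,121.2 × g
N² = 9,121.2 / (11.4036 × 10⁻⁵) = 79,985,268
N ≈ √79,985,268 ≈ 8,943.4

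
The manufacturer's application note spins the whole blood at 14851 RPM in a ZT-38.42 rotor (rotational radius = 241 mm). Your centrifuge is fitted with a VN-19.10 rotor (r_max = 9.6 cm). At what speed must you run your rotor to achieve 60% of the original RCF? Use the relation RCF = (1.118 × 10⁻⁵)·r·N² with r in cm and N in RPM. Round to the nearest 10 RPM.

18230 RPM

Original rotor: r = 241 mm = 24.1 cm
RCF_original = 1.118 × 10⁻⁵ × 24.1 × (14851)² = 1.118 × 10⁻⁵ × 24.1 × 220,552,201 ≈ 59,425.1 × g
Target RCF = 0.6 × 59,425.1 ≈ 35,655.1 × g
35,655.1 = 1.118 × 10⁻⁵ × 9.6 × N²
N² = 35,655.1 / (10.7328 × 10⁻⁵) = 332,206,880
N ≈ √332,206,880 ≈ 18,226.5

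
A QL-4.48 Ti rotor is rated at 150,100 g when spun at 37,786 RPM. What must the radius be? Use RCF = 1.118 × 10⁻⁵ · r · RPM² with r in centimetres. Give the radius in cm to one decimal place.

RCF = 1.118 × 10⁻⁵ × r × N²
150100 = 1.118 × 10⁻⁵ × r × (37786)²
r = 150100 / (1.118 × 10⁻⁵ × 1,427,781,796) = 150100 / 15962.6 ≈ 9.403 cm

r ≈ 9.4 cm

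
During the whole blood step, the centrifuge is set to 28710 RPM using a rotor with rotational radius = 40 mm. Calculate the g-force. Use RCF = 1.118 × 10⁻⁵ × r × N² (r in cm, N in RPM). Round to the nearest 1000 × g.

r = 40 mm = 4.0 cm
RCF = 1.118 × 10⁻⁵ × 4 × (28710)² = 1.118 × 10⁻⁵ × 4 × 824,264,100 ≈ 36,861.1 × g

37000 x g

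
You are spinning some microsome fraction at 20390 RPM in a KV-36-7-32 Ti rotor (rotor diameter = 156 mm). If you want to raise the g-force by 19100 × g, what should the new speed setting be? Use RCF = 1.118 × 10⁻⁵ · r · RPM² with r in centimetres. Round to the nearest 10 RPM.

r = 156 mm / 2 = 78 mm = 7.8 cm
Current RCF = 1.118 × 10⁻⁵ × 7.8 × (20390)² = 1.118 × 10⁻⁵ × 7.8 × 415,752,100 ≈ 36,255.2 × g
Target RCF = 36,255.2 + 19,100 = 55,355.2 × g
N² = 55,355.2 / (8.7204 × 10⁻⁵) = 634,778,221
N ≈ √634,778,221 ≈ 25,194.8

N₂ ≈ 25190 RPM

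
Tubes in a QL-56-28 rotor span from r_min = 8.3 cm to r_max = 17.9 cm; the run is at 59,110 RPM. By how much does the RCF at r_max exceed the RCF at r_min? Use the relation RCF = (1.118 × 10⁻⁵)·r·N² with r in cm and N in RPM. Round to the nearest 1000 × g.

≈ 375000 × g

RCF_max = 1.118 × 10⁻⁵ × 17.9 × (59110)² = 1.118 × 10⁻⁵ × 17.9 × 3,493,992,100 ≈ 699,224.7 × g
RCF_min = 1.118 × 10⁻⁵ × 8.3 × (59110)² = 1.118 × 10⁻⁵ × 8.3 × 3,493,992,100 ≈ 324,221.5 × g
ΔRCF = 699,224.7 − 324,221.5 = 375,003.2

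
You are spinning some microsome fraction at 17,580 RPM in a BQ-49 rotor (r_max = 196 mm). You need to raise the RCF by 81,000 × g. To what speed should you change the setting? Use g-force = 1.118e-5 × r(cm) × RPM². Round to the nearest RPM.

r = 196 mm = 19.6 cm
Current RCF = 1.118 × 10⁻⁵ × 19.6 × (17580)² = 1.118 × 10⁻⁵ × 19.6 × 309,056,400 ≈ 67,722.9 × g
Target RCF = 67,722.9 + 81,000 = 148,722.9 × g
N² = 148,722.9 / (21.9128 × 10⁻⁵) = 678,703,315
N ≈ √678,703,315 ≈ 26,051.9

26052 RPM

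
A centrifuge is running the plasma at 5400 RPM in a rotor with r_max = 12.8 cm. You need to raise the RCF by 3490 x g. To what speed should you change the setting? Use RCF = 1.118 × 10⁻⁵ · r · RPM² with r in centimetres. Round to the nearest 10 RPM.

Current RCF = 1.118 × 10⁻⁵ × 12.8 × (5400)² = 1.118 × 10⁻⁵ × 12.8 × 29,160,000 ≈ 4,172.9 × g
Target RCF = 4,172.9 + 3,490 = 7,662.9 × g
N² = 7,662.9 / (14.3104 × 10⁻⁵) = 53,547,769
N ≈ √53,547,769 ≈ 7,317.6

N₂ ≈ 7320 RPM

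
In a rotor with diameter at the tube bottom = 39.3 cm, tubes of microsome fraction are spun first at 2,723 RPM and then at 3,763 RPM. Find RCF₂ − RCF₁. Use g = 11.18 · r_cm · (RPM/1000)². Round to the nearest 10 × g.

r = 39.3 / 2 = 19.65 cm
RCF₁ = 11.18 × 19.65 × (2.723)² = 11.18 × 19.65 × 7.414729 ≈ 1,628.9 × g
RCF₂ = 11.18 × 19.65 × (3.763)² = 11.18 × 19.65 × 14.160169 ≈ 3,110.8 × g
Increase = 3,110.8 − 1,628.9 = 1,481.9

≈ 1480 g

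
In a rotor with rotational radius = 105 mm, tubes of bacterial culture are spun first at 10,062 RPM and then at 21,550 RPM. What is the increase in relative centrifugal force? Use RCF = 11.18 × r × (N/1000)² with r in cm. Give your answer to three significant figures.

≈ 42600 g

r = 105 mm = 10.5 cm
RCF₁ = 11.18 × 10.5 × (10.062)² = 11.18 × 10.5 × 101.243844 ≈ 11,885 × g
RCF₂ = 11.18 × 10.5 × (21.55)² = 11.18 × 10.5 × 464.4025 ≈ 54,516.2 × g
Increase = 54,516.2 − 11,885 = 42,631.2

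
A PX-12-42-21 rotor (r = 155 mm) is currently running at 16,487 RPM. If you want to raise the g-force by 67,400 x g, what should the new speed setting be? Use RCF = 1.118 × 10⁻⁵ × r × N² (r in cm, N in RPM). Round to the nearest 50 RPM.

N₂ ≈ 25700 RPM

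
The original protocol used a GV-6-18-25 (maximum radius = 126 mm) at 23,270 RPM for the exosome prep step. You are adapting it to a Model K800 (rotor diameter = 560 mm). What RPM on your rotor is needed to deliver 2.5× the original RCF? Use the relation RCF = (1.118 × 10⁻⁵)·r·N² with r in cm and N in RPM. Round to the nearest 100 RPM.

≈ 24700 RPM

Original rotor: r = 126 mm = 12.6 cm
RCF = 1.118 × 10⁻⁵ × r × N²
RCF_original = 1.118 × 10⁻⁵ × 12.6 × (23270)² = 1.118 × 10⁻⁵ × 12.6 × 541,492,900 ≈ 76,279 × g
Target RCF = 2.5 × 76,279 ≈ 190,697.5 × g
Your rotor: r = 560 mm / 2 = 280 mm = 28 cm
190,697.5 = 1.118 × 10⁻⁵ × 28 × N²
N² = 190,697.5 / (31.304 × 10⁻⁵) = 609,179,338
N ≈ √609,179,338 ≈ 24,681.6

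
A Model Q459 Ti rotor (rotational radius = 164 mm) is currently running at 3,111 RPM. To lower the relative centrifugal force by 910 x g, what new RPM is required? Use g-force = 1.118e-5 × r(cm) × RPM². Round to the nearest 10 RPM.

r = 164 mm = 16.4 cm
Current RCF = 1.118 × 10⁻⁵ × 16.4 × (3111)² = 1.118 × 10⁻⁵ × 16.4 × 9,678,321 ≈ 1,774.5 × g
Target RCF = 1,774.5 − 910 = 864.5 × g
N² = 864.5 / (18.3352 × 10⁻⁵) = 4,714,974
N ≈ √4,714,974 ≈ 2,171.4

2170 RPM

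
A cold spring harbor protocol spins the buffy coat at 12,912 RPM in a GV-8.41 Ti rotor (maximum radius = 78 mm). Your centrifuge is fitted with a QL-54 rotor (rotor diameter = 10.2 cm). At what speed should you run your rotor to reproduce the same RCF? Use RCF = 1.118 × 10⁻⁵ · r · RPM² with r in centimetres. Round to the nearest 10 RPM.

15970 RPM

Original rotor: r = 78 mm = 7.8 cm
RCF_original = 1.118 × 10⁻⁵ × 7.8 × (12912)² = 1.118 × 10⁻⁵ × 7.8 × 166,719,744 ≈ 14,538.6 × g
Your rotor: r = 10.2 / 2 = 5.1 cm
14,538.6 = 1.118 × 10⁻⁵ × 5.1 × N²
N² = 14,538.6 / (5.7018 × 10⁻⁵) = 254,982,637
N ≈ √254,982,637 ≈ 15,968.2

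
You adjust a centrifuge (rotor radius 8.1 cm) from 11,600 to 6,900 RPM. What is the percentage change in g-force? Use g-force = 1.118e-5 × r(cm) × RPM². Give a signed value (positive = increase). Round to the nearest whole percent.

RCF ∝ N², so the ratio is (6900/11600)² = (0.594828)² = 0.3538.
Change = 0.3538 − 1 = -0.6462 → -64.6%.

-65%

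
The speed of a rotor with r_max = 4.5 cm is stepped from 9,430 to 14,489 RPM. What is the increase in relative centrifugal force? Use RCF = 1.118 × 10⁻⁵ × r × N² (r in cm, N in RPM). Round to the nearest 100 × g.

RCF₁ = 1.118 × 10⁻⁵ × 4.5 × (9430)² = 1.118 × 10⁻⁵ × 4.5 × 88,924,900 ≈ 4,473.8 × g
RCF₂ = 1.118 × 10⁻⁵ × 4.5 × (14489)² = 1.118 × 10⁻⁵ × 4.5 × 209,931,121 ≈ 10,561.6 × g
Increase = 10,561.6 − 4,473.8 = 6,087.8

≈ 6100 x g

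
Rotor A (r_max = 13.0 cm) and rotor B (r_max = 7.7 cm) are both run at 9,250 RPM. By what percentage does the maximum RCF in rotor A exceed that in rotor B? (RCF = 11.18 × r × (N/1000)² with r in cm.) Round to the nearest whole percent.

69%

At equal RPM, RCF scales linearly with r: ratio = 13.0 / 7.7 = 1.6883.
So rotor A delivers 68.8% more g-force.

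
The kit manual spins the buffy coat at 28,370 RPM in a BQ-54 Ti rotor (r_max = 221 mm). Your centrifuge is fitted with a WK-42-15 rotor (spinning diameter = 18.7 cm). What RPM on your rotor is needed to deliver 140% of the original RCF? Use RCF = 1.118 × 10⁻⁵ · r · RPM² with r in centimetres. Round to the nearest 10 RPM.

≈ 51610 RPM

Original rotor: r = 221 mm = 22.1 cm
RCF_original = 1.118 × 10⁻⁵ × 22.1 × (28370)² = 1.118 × 10⁻⁵ × 22.1 × 804,856,900 ≈ 198,862.4 × g
Target RCF = 1.4 × 198,862.4 ≈ 278,407.4 × g
Your rotor: r = 18.7 / 2 = 9.35 cm
278,407.4 = 1.118 × 10⁻⁵ × 9.35 × N²
N² = 278,407.4 / (10.4533 × 10⁻⁵) = 2,663,344,590
N ≈ √2,663,344,590 ≈ 51,607.6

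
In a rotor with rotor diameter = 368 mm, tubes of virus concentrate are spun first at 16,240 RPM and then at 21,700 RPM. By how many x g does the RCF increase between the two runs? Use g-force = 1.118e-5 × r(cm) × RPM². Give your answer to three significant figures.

r = 368 mm / 2 = 184 mm = 18.4 cm
RCF₁ = 1.118 × 10⁻⁵ × 18.4 × (16240)² = 1.118 × 10⁻⁵ × 18.4 × 263,737,600 ≈ 54,254 × g
RCF₂ = 1.118 × 10⁻⁵ × 18.4 × (21700)² = 1.118 × 10⁻⁵ × 18.4 × 470,890,000 ≈ 96,867.7 × g
Increase = 96,867.7 − 54,254 = 42,613.7

≈ 42600 x g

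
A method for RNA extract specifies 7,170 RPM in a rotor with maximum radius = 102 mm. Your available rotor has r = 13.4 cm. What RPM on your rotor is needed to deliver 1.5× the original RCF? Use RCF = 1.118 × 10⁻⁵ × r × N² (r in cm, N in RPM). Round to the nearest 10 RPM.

≈ 7660 RPM

Original rotor: r = 102 mm = 10.2 cm
RCF_original = 1.118 × 10⁻⁵ × 10.2 × (7170)² = 1.118 × 10⁻⁵ × 10.2 × 51,408,900 ≈ 5,862.5 × g
Target RCF = 1.5 × 5,862.5 ≈ 8,793.8 × g
8,793.8 = 1.118 × 10⁻⁵ × 13.4 × N²
N² = 8,793.8 / (14.9812 × 10⁻⁵) = 58,698,903
N ≈ √58,698,903 ≈ 7,661.5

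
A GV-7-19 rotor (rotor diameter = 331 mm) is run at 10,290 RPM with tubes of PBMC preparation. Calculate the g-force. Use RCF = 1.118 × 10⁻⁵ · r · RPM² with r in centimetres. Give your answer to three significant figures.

RCF ≈ 19600 g

r = 331 mm / 2 = 165.5 mm = 16.55 cm
RCF = 1.118 × 10⁻⁵ × r × N²
RCF = 1.118 × 10⁻⁵ × 16.55 × (10290)² = 1.118 × 10⁻⁵ × 16.55 × 105,884,100 ≈ 19,591.6 × g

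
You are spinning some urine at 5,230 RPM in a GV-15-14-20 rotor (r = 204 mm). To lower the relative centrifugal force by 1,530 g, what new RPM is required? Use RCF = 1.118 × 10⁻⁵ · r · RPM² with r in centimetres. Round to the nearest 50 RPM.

r = 204 mm = 20.4 cm
Current RCF = 1.118 × 10⁻⁵ × 20.4 × (5230)² = 1.118 × 10⁻⁵ × 20.4 × 27,352,900 ≈ 6,238.4 × g
Target RCF = 6,238.4 − 1,530 = 4,708.4 × g
N² = 4,708.4 / (22.8072 × 10⁻⁵) = 20,644,358
N ≈ √20,644,358 ≈ 4,543.6

N₂ ≈ 4550 RPM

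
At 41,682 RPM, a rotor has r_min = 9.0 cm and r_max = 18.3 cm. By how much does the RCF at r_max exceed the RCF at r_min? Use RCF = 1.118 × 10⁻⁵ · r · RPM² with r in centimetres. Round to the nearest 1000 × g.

RCF_max = 1.118 × 10⁻⁵ × 18.3 × (41682)² = 1.118 × 10⁻⁵ × 18.3 × 1,737,389,124 ≈ 355,459.4 × g
RCF_min = 1.118 × 10⁻⁵ × 9 × (41682)² = 1.118 × 10⁻⁵ × 9 × 1,737,389,124 ≈ 174,816.1 × g
ΔRCF = 355,459.4 − 174,816.1 = 180,643.3

181000 ×g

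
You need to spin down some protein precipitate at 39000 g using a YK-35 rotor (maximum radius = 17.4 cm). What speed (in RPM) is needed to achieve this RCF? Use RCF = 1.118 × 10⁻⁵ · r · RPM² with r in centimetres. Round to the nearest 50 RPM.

≈ 14150 RPM

RCF = 1.118 × 10⁻⁵ × r × N²
39,000 = 1.118 × 10⁻⁵ × 17.4 × N²
N² = 39,000 / (19.4532 × 10⁻⁵) = 200,481,155
N ≈ √200,481,155 ≈ 14,159.1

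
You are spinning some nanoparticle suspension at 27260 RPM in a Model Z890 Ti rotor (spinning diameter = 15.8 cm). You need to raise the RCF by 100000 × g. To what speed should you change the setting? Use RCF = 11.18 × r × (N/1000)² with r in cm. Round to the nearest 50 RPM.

N₂ ≈ 43300 RPM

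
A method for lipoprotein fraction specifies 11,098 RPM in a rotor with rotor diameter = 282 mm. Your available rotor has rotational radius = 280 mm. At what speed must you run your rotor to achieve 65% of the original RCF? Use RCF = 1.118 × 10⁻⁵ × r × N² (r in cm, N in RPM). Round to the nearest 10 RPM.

6350 RPM

Original rotor: r = 282 mm / 2 = 141 mm = 14.1 cm
RCF = 1.118 × 10⁻⁵ × r × N²
RCF_original = 1.118 × 10⁻⁵ × 14.1 × (11098)² = 1.118 × 10⁻⁵ × 14.1 × 123,165,604 ≈ 19,415.6 × g
Target RCF = 0.65 × 19,415.6 ≈ 12,620.1 × g
Your rotor: r = 280 mm = 28.0 cm
12,620.1 = 1.118 × 10⁻⁵ × 28 × N²
N² = 12,620.1 / (31.304 × 10⁻⁵) = 40,314,656
N ≈ √40,314,656 ≈ 6,349.4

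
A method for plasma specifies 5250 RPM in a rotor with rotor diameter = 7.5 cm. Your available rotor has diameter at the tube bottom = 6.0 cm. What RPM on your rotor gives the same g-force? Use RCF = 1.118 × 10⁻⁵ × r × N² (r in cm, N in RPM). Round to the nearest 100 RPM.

≈ 5900 RPM

Original rotor: r = 7.5 / 2 = 3.75 cm
RCF = 1.118 × 10⁻⁵ × r × N²
RCF_original = 1.118 × 10⁻⁵ × 3.75 × (5250)² = 1.118 × 10⁻⁵ × 3.75 × 27,562,500 ≈ 1,155.6 × g
Your rotor: r = 6.0 / 2 = 3 cm
1,155.6 = 1.118 × 10⁻⁵ × 3 × N²
N² = 1,155.6 / (3.354 × 10⁻⁵) = 34,454,383
N ≈ √34,454,383 ≈ 5,869.8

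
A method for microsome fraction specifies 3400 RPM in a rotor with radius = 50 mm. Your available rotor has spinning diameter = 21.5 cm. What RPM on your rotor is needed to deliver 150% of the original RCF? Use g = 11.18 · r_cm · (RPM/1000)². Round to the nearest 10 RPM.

Original rotor: r = 50 mm = 5.0 cm
RCF_original = 11.18 × 5 × (3.4)² = 11.18 × 5 × 11.56 ≈ 646.2 × g
Target RCF = 1.5 × 646.2 ≈ 969.3 × g
Your rotor: r = 21.5 / 2 = 10.75 cm
969.3 = 11.18 × 10.75 × (N/1000)²
(N/1000)² = 969.3 / 120.185 = 8.065066
N = 1000 × √8.065066 ≈ 2,839.9

≈ 2840 RPM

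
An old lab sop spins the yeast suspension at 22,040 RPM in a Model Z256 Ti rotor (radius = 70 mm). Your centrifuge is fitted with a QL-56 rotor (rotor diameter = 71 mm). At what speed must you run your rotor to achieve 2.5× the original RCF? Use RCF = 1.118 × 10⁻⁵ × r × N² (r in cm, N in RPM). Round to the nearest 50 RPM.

48950 RPM

Original rotor: r = 70 mm = 7.0 cm
RCF_original = 1.118 × 10⁻⁵ × 7 × (22040)² = 1.118 × 10⁻⁵ × 7 × 485,761,600 ≈ 38,015.7 × g
Target RCF = 2.5 × 38,015.7 ≈ 95,039.2 × g
Your rotor: r = 71 mm / 2 = 35.5 mm = 3.55 cm
95,039.2 = 1.118 × 10⁻⁵ × 3.55 × N²
N² = 95,039.2 / (3.9689 × 10⁻⁵) = 2,394,597,999
N ≈ √2,394,597,999 ≈ 48,934.6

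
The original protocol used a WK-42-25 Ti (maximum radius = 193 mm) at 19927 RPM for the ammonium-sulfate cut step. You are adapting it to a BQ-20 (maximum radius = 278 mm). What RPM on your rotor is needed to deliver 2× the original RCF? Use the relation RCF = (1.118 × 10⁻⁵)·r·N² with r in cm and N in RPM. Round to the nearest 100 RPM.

23500 RPM

Original rotor: r = 193 mm = 19.3 cm
RCF_original = 1.118 × 10⁻⁵ × 19.3 × (19927)² = 1.118 × 10⁻⁵ × 19.3 × 397,085,329 ≈ 85,680.7 × g
Target RCF = 2 × 85,680.7 ≈ 171,361.4 × g
Your rotor: r = 278 mm = 27.8 cm
171,361.4 = 1.118 × 10⁻⁵ × 27.8 × N²
N² = 171,361.4 / (31.0804 × 10⁻⁵) = 551,348,760
N ≈ √551,348,760 ≈ 23,480.8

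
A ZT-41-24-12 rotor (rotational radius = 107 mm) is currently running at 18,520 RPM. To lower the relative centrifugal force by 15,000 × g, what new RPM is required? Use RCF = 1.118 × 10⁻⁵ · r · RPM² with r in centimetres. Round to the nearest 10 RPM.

r = 107 mm = 10.7 cm
Current RCF = 1.118 × 10⁻⁵ × 10.7 × (18520)² = 1.118 × 10⁻⁵ × 10.7 × 342,990,400 ≈ 41,030.6 × g
Target RCF = 41,030.6 − 15,000 = 26,030.6 × g
N² = 26,030.6 / (11.9626 × 10⁻⁵) = 217,599,853
N ≈ √217,599,853 ≈ 14,751.3

N₂ ≈ 14750 RPM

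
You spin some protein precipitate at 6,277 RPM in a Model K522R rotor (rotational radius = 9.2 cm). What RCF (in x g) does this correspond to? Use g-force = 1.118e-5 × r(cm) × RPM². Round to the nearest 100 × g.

≈ 4100 x g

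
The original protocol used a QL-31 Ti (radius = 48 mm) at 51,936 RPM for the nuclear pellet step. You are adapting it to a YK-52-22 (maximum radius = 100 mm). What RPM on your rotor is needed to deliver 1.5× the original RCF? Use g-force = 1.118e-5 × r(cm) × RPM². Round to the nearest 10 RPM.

44070 RPM

Original rotor: r = 48 mm = 4.8 cm
RCF_original = 1.118 × 10⁻⁵ × 4.8 × (51936)² = 1.118 × 10⁻⁵ × 4.8 × 2,697,348,096 ≈ 144,750.5 × g
Target RCF = 1.5 × 144,750.5 ≈ 217,125.8 × g
Your rotor: r = 100 mm = 10.0 cm
217,125.8 = 1.118 × 10⁻⁵ × 10 × N²
N² = 217,125.8 / (11.18 × 10⁻⁵) = 1,942,091,234
N ≈ √1,942,091,234 ≈ 44,069.2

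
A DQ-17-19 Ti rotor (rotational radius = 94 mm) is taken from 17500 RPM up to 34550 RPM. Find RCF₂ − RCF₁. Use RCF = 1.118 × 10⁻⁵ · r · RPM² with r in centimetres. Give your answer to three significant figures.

93300 g

r = 94 mm = 9.4 cm
RCF₁ = 1.118 × 10⁻⁵ × 9.4 × (17500)² = 1.118 × 10⁻⁵ × 9.4 × 306,250,000 ≈ 32,184.4 × g
RCF₂ = 1.118 × 10⁻⁵ × 9.4 × (34550)² = 1.118 × 10⁻⁵ × 9.4 × 1,193,702,500 ≈ 125,448.6 × g
Increase = 125,448.6 − 32,184.4 = 93,264.2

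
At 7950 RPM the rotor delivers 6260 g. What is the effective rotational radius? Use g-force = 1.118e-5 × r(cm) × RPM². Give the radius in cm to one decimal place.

≈ 8.9 cm

6260 = 1.118 × 10⁻⁵ × r × (7950)²
r = 6260 / (1.118 × 10⁻⁵ × 63,202,500) = 6260 / 706.604 ≈ 8.859 cm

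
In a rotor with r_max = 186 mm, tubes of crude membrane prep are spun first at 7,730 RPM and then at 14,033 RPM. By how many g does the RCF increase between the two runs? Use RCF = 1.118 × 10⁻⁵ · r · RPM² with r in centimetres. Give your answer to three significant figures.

28500 g

r = 186 mm = 18.6 cm
RCF₁ = 1.118 × 10⁻⁵ × 18.6 × (7730)² = 1.118 × 10⁻⁵ × 18.6 × 59,752,900 ≈ 12,425.5 × g
RCF₂ = 1.118 × 10⁻⁵ × 18.6 × (14033)² = 1.118 × 10⁻⁵ × 18.6 × 196,925,089 ≈ 40,950.2 × g
Increase = 40,950.2 − 12,425.5 = 28,524.7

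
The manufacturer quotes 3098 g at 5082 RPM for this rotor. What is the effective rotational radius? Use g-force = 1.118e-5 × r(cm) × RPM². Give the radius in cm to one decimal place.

RCF = 1.118 × 10⁻⁵ × r × N²
3098 = 1.118 × 10⁻⁵ × r × (5082)²
r = 3098 / (1.118 × 10⁻⁵ × 25,826,724) = 3098 / 288.7428 ≈ 10.729 cm

10.7 cm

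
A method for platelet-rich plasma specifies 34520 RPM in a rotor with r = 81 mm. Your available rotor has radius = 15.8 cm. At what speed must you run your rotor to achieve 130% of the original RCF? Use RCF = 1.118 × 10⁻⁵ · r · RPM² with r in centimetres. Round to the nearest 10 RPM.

Original rotor: r = 81 mm = 8.1 cm
RCF_original = 1.118 × 10⁻⁵ × 8.1 × (34520)² = 1.118 × 10⁻⁵ × 8.1 × 1,191,630,400 ≈ 107,911.7 × g
Target RCF = 1.3 × 107,911.7 ≈ 140,285.2 × g
140,285.2 = 1.118 × 10⁻⁵ × 15.8 × N²
N² = 140,285.2 / (17.6644 × 10⁻⁵) = 794,169,063
N ≈ √794,169,063 ≈ 28,181.0

28180 RPM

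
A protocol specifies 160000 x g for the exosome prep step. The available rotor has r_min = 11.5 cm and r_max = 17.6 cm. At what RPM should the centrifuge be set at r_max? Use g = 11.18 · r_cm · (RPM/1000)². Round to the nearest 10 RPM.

Use r_max = 17.6 cm.
160,000 = 11.18 × 17.6 × (N/1000)²
(N/1000)² = 160,000 / 196.768 = 813.1403
N = 1000 × √813.1403 ≈ 28,515.6

28520 RPM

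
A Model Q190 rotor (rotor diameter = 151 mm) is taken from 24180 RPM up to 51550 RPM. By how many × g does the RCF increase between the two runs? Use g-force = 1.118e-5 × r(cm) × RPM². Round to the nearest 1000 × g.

≈ 175000 × g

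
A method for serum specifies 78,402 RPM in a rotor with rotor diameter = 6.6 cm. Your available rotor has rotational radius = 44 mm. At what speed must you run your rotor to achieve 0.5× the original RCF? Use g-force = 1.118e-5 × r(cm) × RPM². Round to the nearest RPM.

≈ 48011 RPM

Original rotor: r = 6.6 / 2 = 3.3 cm
RCF_original = 1.118 × 10⁻⁵ × 3.3 × (78402)² = 1.118 × 10⁻⁵ × 3.3 × 6,146,873,604 ≈ 226,782.8 × g
Target RCF = 0.5 × 226,782.8 ≈ 113,391.4 × g
Your rotor: r = 44 mm = 4.4 cm
113,391.4 = 1.118 × 10⁻⁵ × 4.4 × N²
N² = 113,391.4 / (4.9192 × 10⁻⁵) = 2,305,078,061
N ≈ √2,305,078,061 ≈ 48,011.2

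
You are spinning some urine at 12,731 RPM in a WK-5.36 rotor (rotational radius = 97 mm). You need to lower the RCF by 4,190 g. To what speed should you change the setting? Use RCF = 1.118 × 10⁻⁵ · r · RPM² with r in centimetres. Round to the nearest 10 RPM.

11110 RPM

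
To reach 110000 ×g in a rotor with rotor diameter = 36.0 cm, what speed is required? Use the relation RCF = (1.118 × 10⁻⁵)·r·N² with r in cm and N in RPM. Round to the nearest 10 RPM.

r = 36.0 / 2 = 18 cm
110,000 = 1.118 × 10⁻⁵ × 18 × N²
N² = 110,000 / (20.124 × 10⁻⁵) = 546,611,012
N ≈ √546,611,012 ≈ 23,379.7

N ≈ 23380 RPM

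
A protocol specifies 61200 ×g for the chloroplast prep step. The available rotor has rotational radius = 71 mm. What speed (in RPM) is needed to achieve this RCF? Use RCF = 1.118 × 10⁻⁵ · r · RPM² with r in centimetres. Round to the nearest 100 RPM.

27800 RPM

r = 71 mm = 7.1 cm
61,200 = 1.118 × 10⁻⁵ × 7.1 × N²
N² = 61,200 / (7.9378 × 10⁻⁵) = 770,994,482
N ≈ √770,994,482 ≈ 27,766.8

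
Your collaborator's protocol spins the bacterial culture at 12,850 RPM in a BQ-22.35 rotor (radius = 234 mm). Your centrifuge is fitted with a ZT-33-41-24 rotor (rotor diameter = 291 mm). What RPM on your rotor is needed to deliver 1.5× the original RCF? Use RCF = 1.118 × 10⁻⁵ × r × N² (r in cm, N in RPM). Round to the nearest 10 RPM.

≈ 19960 RPM

Original rotor: r = 234 mm = 23.4 cm
RCF_original = 1.118 × 10⁻⁵ × 23.4 × (12850)² = 1.118 × 10⁻⁵ × 23.4 × 165,122,500 ≈ 43,198 × g
Target RCF = 1.5 × 43,198 ≈ 64,797 × g
Your rotor: r = 291 mm / 2 = 145.5 mm = 14.55 cm
64,797 = 1.118 × 10⁻⁵ × 14.55 × N²
N² = 64,797 / (16.2669 × 10⁻⁵) = 398,336,499
N ≈ √398,336,499 ≈ 19,958.4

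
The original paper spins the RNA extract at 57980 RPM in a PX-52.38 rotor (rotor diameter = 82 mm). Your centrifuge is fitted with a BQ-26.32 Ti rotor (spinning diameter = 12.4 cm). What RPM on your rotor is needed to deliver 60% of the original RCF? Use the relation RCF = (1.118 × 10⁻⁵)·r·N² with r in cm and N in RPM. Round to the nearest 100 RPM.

36500 RPM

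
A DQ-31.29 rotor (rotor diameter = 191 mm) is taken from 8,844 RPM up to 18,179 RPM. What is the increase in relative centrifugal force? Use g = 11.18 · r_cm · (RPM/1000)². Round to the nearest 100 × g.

26900 x g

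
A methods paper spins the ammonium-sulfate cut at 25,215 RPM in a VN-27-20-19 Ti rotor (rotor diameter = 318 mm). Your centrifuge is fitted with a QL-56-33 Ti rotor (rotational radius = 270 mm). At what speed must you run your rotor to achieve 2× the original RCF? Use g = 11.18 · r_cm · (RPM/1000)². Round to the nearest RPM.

≈ 27365 RPM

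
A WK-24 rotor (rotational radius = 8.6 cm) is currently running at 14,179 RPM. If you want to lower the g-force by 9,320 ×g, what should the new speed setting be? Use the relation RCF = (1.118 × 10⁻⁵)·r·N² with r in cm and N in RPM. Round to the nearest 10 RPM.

≈ 10200 RPM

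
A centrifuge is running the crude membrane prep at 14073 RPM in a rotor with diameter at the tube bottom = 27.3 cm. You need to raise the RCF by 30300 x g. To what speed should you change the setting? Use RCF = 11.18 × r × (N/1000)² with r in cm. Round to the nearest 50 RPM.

r = 27.3 / 2 = 13.65 cm
Current RCF = 11.18 × 13.65 × (14.073)² = 11.18 × 13.65 × 198.049329 ≈ 30,223.7 × g
Target RCF = 30,223.7 + 30,300 = 60,523.7 × g
(N/1000)² = 60,523.7 / 152.607 = 396.5985
N = 1000 × √396.5985 ≈ 19,914.8

N₂ ≈ 19900 RPM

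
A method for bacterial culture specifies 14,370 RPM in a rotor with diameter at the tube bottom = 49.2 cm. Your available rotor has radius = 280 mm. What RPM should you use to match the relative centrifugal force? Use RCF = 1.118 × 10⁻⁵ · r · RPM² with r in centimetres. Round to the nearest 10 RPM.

13470 RPM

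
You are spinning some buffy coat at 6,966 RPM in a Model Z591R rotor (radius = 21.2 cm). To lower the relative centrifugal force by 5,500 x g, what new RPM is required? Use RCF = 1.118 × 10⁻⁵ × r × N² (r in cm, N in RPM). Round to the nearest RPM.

Current RCF = 1.118 × 10⁻⁵ × 21.2 × (6966)² = 1.118 × 10⁻⁵ × 21.2 × 48,525,156 ≈ 11,501.2 × g
Target RCF = 11,501.2 − 5,500 = 6,001.2 × g
N² = 6,001.2 / (23.7016 × 10⁻⁵) = 25,319,810
N ≈ √25,319,810 ≈ 5,031.9

≈ 5032 RPM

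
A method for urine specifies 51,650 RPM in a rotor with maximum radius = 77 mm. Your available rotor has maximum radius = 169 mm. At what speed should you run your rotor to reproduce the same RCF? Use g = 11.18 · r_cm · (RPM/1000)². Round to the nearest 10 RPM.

34860 RPM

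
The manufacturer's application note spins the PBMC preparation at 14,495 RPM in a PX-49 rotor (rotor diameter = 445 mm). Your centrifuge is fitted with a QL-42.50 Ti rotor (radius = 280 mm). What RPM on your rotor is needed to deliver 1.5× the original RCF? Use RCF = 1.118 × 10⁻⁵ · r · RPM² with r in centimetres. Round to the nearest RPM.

≈ 15825 RPM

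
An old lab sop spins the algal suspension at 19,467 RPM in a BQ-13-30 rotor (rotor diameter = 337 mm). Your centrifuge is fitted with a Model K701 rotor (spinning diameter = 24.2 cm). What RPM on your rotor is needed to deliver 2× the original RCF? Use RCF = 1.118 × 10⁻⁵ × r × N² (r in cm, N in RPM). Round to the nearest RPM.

32488 RPM

Original rotor: r = 337 mm / 2 = 168.5 mm = 16.85 cm
RCF_original = 1.118 × 10⁻⁵ × 16.85 × (19467)² = 1.118 × 10⁻⁵ × 16.85 × 378,964,089 ≈ 71,390.4 × g
Target RCF = 2 × 71,390.4 ≈ 142,780.8 × g
Your rotor: r = 24.2 / 2 = 12.1 cm
142,780.8 = 1.118 × 10⁻⁵ × 12.1 × N²
N² = 142,780.8 / (13.5278 × 10⁻⁵) = 1,055,462,085
N ≈ √1,055,462,085 ≈ 32,487.9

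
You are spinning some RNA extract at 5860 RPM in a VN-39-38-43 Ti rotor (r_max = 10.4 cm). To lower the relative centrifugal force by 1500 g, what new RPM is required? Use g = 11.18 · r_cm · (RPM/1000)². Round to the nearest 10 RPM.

Current RCF = 11.18 × 10.4 × (5.86)² = 11.18 × 10.4 × 34.3396 ≈ 3,992.7 × g
Target RCF = 3,992.7 − 1,500 = 2,492.7 × g
(N/1000)² = 2,492.7 / 116.272 = 21.43852
N = 1000 × √21.43852 ≈ 4,630.2

4630 RPM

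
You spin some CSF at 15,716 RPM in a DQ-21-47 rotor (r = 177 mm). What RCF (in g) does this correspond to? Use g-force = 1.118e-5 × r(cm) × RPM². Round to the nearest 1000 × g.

r = 177 mm = 17.7 cm
RCF = 1.118 × 10⁻⁵ × 17.7 × (15716)² = 1.118 × 10⁻⁵ × 17.7 × 246,992,656 ≈ 48,876.4 × g

49000 g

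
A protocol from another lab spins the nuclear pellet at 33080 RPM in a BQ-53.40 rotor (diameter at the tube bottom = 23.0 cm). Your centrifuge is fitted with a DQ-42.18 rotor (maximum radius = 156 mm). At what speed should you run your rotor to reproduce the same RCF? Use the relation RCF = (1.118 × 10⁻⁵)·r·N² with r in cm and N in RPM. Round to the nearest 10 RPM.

28400 RPM

Original rotor: r = 23.0 / 2 = 11.5 cm
RCF_original = 1.118 × 10⁻⁵ × 11.5 × (33080)² = 1.118 × 10⁻⁵ × 11.5 × 1,094,286,400 ≈ 140,692.4 × g
Your rotor: r = 156 mm = 15.6 cm
140,692.4 = 1.118 × 10⁻⁵ × 15.6 × N²
N² = 140,692.4 / (17.4408 × 10⁻⁵) = 806,685,473
N ≈ √806,685,473 ≈ 28,402.2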